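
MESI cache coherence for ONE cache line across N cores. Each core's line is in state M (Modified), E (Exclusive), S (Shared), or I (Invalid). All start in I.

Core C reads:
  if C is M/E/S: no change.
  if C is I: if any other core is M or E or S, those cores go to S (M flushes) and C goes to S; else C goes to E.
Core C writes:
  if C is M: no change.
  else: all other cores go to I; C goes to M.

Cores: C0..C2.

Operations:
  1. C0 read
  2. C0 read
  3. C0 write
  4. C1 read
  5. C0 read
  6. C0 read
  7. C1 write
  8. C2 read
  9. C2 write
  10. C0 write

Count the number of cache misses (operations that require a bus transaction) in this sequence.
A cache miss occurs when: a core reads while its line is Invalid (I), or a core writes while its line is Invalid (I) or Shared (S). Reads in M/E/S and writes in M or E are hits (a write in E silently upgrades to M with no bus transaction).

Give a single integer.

Op 1: C0 read [C0 read from I: no other sharers -> C0=E (exclusive)] -> [E,I,I] [MISS #1: read from I]
Op 2: C0 read [C0 read: already in E, no change] -> [E,I,I] [hit: read from E]
Op 3: C0 write [C0 write: invalidate none -> C0=M] -> [M,I,I] [hit: write from E is a silent E->M upgrade, no bus transaction]
Op 4: C1 read [C1 read from I: others=['C0=M'] -> C1=S, others downsized to S] -> [S,S,I] [MISS #2: read from I]
Op 5: C0 read [C0 read: already in S, no change] -> [S,S,I] [hit: read from S]
Op 6: C0 read [C0 read: already in S, no change] -> [S,S,I] [hit: read from S]
Op 7: C1 write [C1 write: invalidate ['C0=S'] -> C1=M] -> [I,M,I] [MISS #3: write from S]
Op 8: C2 read [C2 read from I: others=['C1=M'] -> C2=S, others downsized to S] -> [I,S,S] [MISS #4: read from I]
Op 9: C2 write [C2 write: invalidate ['C1=S'] -> C2=M] -> [I,I,M] [MISS #5: write from S]
Op 10: C0 write [C0 write: invalidate ['C2=M'] -> C0=M] -> [M,I,I] [MISS #6: write from I]

Answer: 6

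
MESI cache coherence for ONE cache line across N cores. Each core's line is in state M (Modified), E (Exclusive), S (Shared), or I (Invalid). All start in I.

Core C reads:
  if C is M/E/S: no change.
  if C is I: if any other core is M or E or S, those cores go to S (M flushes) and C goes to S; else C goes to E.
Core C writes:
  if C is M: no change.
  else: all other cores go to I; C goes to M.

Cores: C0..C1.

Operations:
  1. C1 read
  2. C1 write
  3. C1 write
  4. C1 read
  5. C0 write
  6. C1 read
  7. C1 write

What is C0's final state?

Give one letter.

Answer: I

Derivation:
Op 1: C1 read [C1 read from I: no other sharers -> C1=E (exclusive)] -> [I,E]
Op 2: C1 write [C1 write: invalidate none -> C1=M] -> [I,M]
Op 3: C1 write [C1 write: already M (modified), no change] -> [I,M]
Op 4: C1 read [C1 read: already in M, no change] -> [I,M]
Op 5: C0 write [C0 write: invalidate ['C1=M'] -> C0=M] -> [M,I]
Op 6: C1 read [C1 read from I: others=['C0=M'] -> C1=S, others downsized to S] -> [S,S]
Op 7: C1 write [C1 write: invalidate ['C0=S'] -> C1=M] -> [I,M]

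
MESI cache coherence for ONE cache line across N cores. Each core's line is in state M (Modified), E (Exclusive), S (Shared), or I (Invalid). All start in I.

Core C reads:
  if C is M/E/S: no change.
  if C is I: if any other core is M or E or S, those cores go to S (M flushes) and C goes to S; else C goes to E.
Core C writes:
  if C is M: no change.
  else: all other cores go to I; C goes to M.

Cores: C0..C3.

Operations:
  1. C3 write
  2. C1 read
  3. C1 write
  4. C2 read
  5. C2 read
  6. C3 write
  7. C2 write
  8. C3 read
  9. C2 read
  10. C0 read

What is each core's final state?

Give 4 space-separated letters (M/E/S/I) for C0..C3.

Answer: S I S S

Derivation:
Op 1: C3 write [C3 write: invalidate none -> C3=M] -> [I,I,I,M]
Op 2: C1 read [C1 read from I: others=['C3=M'] -> C1=S, others downsized to S] -> [I,S,I,S]
Op 3: C1 write [C1 write: invalidate ['C3=S'] -> C1=M] -> [I,M,I,I]
Op 4: C2 read [C2 read from I: others=['C1=M'] -> C2=S, others downsized to S] -> [I,S,S,I]
Op 5: C2 read [C2 read: already in S, no change] -> [I,S,S,I]
Op 6: C3 write [C3 write: invalidate ['C1=S', 'C2=S'] -> C3=M] -> [I,I,I,M]
Op 7: C2 write [C2 write: invalidate ['C3=M'] -> C2=M] -> [I,I,M,I]
Op 8: C3 read [C3 read from I: others=['C2=M'] -> C3=S, others downsized to S] -> [I,I,S,S]
Op 9: C2 read [C2 read: already in S, no change] -> [I,I,S,S]
Op 10: C0 read [C0 read from I: others=['C2=S', 'C3=S'] -> C0=S, others downsized to S] -> [S,I,S,S]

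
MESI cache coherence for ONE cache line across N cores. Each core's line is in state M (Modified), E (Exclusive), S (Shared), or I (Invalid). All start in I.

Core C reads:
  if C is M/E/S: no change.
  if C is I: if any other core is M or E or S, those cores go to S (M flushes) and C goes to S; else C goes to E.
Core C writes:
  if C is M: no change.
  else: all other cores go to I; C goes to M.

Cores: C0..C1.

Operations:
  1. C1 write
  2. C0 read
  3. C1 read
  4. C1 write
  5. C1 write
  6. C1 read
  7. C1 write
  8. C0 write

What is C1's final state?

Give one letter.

Op 1: C1 write [C1 write: invalidate none -> C1=M] -> [I,M]
Op 2: C0 read [C0 read from I: others=['C1=M'] -> C0=S, others downsized to S] -> [S,S]
Op 3: C1 read [C1 read: already in S, no change] -> [S,S]
Op 4: C1 write [C1 write: invalidate ['C0=S'] -> C1=M] -> [I,M]
Op 5: C1 write [C1 write: already M (modified), no change] -> [I,M]
Op 6: C1 read [C1 read: already in M, no change] -> [I,M]
Op 7: C1 write [C1 write: already M (modified), no change] -> [I,M]
Op 8: C0 write [C0 write: invalidate ['C1=M'] -> C0=M] -> [M,I]

Answer: I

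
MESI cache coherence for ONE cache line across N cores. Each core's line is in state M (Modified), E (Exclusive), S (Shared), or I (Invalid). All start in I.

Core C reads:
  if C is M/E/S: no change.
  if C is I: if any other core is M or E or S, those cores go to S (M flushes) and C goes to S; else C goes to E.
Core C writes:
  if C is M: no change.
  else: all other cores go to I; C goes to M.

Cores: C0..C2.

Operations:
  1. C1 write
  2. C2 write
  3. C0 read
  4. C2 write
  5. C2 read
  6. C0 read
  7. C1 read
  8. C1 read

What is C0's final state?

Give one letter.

Op 1: C1 write [C1 write: invalidate none -> C1=M] -> [I,M,I]
Op 2: C2 write [C2 write: invalidate ['C1=M'] -> C2=M] -> [I,I,M]
Op 3: C0 read [C0 read from I: others=['C2=M'] -> C0=S, others downsized to S] -> [S,I,S]
Op 4: C2 write [C2 write: invalidate ['C0=S'] -> C2=M] -> [I,I,M]
Op 5: C2 read [C2 read: already in M, no change] -> [I,I,M]
Op 6: C0 read [C0 read from I: others=['C2=M'] -> C0=S, others downsized to S] -> [S,I,S]
Op 7: C1 read [C1 read from I: others=['C0=S', 'C2=S'] -> C1=S, others downsized to S] -> [S,S,S]
Op 8: C1 read [C1 read: already in S, no change] -> [S,S,S]

Answer: S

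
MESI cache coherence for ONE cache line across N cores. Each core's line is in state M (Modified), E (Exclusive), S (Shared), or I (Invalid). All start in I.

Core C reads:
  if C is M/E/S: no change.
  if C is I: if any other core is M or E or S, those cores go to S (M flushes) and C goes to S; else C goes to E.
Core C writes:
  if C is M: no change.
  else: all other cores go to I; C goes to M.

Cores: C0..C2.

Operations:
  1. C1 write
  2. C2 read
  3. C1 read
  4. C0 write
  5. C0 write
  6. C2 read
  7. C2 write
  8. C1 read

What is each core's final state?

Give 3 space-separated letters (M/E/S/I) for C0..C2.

Answer: I S S

Derivation:
Op 1: C1 write [C1 write: invalidate none -> C1=M] -> [I,M,I]
Op 2: C2 read [C2 read from I: others=['C1=M'] -> C2=S, others downsized to S] -> [I,S,S]
Op 3: C1 read [C1 read: already in S, no change] -> [I,S,S]
Op 4: C0 write [C0 write: invalidate ['C1=S', 'C2=S'] -> C0=M] -> [M,I,I]
Op 5: C0 write [C0 write: already M (modified), no change] -> [M,I,I]
Op 6: C2 read [C2 read from I: others=['C0=M'] -> C2=S, others downsized to S] -> [S,I,S]
Op 7: C2 write [C2 write: invalidate ['C0=S'] -> C2=M] -> [I,I,M]
Op 8: C1 read [C1 read from I: others=['C2=M'] -> C1=S, others downsized to S] -> [I,S,S]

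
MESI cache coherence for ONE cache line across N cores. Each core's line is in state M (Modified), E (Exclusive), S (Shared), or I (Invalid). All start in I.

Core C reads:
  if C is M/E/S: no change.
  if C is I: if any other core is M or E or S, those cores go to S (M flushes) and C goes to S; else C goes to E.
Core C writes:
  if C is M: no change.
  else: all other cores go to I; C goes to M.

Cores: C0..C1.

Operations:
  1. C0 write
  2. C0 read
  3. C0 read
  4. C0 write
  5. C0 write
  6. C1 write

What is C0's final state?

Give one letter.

Answer: I

Derivation:
Op 1: C0 write [C0 write: invalidate none -> C0=M] -> [M,I]
Op 2: C0 read [C0 read: already in M, no change] -> [M,I]
Op 3: C0 read [C0 read: already in M, no change] -> [M,I]
Op 4: C0 write [C0 write: already M (modified), no change] -> [M,I]
Op 5: C0 write [C0 write: already M (modified), no change] -> [M,I]
Op 6: C1 write [C1 write: invalidate ['C0=M'] -> C1=M] -> [I,M]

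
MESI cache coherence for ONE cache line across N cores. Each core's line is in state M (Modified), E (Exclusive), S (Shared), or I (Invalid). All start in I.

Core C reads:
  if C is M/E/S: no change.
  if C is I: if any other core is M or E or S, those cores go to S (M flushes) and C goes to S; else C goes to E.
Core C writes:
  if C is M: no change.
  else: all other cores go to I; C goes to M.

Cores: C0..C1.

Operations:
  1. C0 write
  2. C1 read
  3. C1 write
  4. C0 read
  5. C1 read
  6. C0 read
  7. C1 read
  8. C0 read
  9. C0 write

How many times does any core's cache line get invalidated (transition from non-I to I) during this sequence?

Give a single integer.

Answer: 2

Derivation:
Op 1: C0 write [C0 write: invalidate none -> C0=M] -> [M,I] (invalidations this op: 0; running total: 0)
Op 2: C1 read [C1 read from I: others=['C0=M'] -> C1=S, others downsized to S] -> [S,S] (invalidations this op: 0; running total: 0)
Op 3: C1 write [C1 write: invalidate ['C0=S'] -> C1=M] -> [I,M] (invalidations this op: 1; running total: 1)
Op 4: C0 read [C0 read from I: others=['C1=M'] -> C0=S, others downsized to S] -> [S,S] (invalidations this op: 0; running total: 1)
Op 5: C1 read [C1 read: already in S, no change] -> [S,S] (invalidations this op: 0; running total: 1)
Op 6: C0 read [C0 read: already in S, no change] -> [S,S] (invalidations this op: 0; running total: 1)
Op 7: C1 read [C1 read: already in S, no change] -> [S,S] (invalidations this op: 0; running total: 1)
Op 8: C0 read [C0 read: already in S, no change] -> [S,S] (invalidations this op: 0; running total: 1)
Op 9: C0 write [C0 write: invalidate ['C1=S'] -> C0=M] -> [M,I] (invalidations this op: 1; running total: 2)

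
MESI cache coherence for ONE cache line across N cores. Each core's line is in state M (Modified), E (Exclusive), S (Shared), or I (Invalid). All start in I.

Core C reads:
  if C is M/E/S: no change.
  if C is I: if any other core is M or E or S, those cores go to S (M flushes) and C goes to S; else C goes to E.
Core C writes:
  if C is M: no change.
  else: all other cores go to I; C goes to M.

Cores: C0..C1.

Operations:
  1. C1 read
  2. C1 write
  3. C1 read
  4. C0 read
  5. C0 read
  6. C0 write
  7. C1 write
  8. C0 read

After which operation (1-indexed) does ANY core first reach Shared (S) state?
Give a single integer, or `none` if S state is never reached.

Op 1: C1 read [C1 read from I: no other sharers -> C1=E (exclusive)] -> [I,E]
Op 2: C1 write [C1 write: invalidate none -> C1=M] -> [I,M]
Op 3: C1 read [C1 read: already in M, no change] -> [I,M]
Op 4: C0 read [C0 read from I: others=['C1=M'] -> C0=S, others downsized to S] -> [S,S]
  -> First S state at op 4; remaining ops need not be traced.

Answer: 4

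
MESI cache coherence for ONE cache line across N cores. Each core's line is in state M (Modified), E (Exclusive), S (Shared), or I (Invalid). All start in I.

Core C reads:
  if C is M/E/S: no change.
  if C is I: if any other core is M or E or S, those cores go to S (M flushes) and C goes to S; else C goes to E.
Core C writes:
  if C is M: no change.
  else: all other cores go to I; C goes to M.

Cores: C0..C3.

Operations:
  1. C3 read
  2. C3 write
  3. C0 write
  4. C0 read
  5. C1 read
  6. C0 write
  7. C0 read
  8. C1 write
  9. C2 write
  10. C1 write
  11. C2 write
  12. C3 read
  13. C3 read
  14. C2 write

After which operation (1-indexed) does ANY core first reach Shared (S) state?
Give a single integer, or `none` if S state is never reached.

Answer: 5

Derivation:
Op 1: C3 read [C3 read from I: no other sharers -> C3=E (exclusive)] -> [I,I,I,E]
Op 2: C3 write [C3 write: invalidate none -> C3=M] -> [I,I,I,M]
Op 3: C0 write [C0 write: invalidate ['C3=M'] -> C0=M] -> [M,I,I,I]
Op 4: C0 read [C0 read: already in M, no change] -> [M,I,I,I]
Op 5: C1 read [C1 read from I: others=['C0=M'] -> C1=S, others downsized to S] -> [S,S,I,I]
  -> First S state at op 5; remaining ops need not be traced.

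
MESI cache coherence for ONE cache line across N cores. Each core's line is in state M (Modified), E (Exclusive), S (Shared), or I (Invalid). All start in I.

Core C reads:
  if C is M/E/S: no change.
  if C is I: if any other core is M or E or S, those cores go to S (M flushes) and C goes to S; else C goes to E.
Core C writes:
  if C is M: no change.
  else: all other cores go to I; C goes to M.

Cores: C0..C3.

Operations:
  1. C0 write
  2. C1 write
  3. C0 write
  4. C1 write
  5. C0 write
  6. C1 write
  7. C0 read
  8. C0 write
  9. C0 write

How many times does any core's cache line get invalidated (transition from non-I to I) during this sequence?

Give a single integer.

Op 1: C0 write [C0 write: invalidate none -> C0=M] -> [M,I,I,I] (invalidations this op: 0; running total: 0)
Op 2: C1 write [C1 write: invalidate ['C0=M'] -> C1=M] -> [I,M,I,I] (invalidations this op: 1; running total: 1)
Op 3: C0 write [C0 write: invalidate ['C1=M'] -> C0=M] -> [M,I,I,I] (invalidations this op: 1; running total: 2)
Op 4: C1 write [C1 write: invalidate ['C0=M'] -> C1=M] -> [I,M,I,I] (invalidations this op: 1; running total: 3)
Op 5: C0 write [C0 write: invalidate ['C1=M'] -> C0=M] -> [M,I,I,I] (invalidations this op: 1; running total: 4)
Op 6: C1 write [C1 write: invalidate ['C0=M'] -> C1=M] -> [I,M,I,I] (invalidations this op: 1; running total: 5)
Op 7: C0 read [C0 read from I: others=['C1=M'] -> C0=S, others downsized to S] -> [S,S,I,I] (invalidations this op: 0; running total: 5)
Op 8: C0 write [C0 write: invalidate ['C1=S'] -> C0=M] -> [M,I,I,I] (invalidations this op: 1; running total: 6)
Op 9: C0 write [C0 write: already M (modified), no change] -> [M,I,I,I] (invalidations this op: 0; running total: 6)

Answer: 6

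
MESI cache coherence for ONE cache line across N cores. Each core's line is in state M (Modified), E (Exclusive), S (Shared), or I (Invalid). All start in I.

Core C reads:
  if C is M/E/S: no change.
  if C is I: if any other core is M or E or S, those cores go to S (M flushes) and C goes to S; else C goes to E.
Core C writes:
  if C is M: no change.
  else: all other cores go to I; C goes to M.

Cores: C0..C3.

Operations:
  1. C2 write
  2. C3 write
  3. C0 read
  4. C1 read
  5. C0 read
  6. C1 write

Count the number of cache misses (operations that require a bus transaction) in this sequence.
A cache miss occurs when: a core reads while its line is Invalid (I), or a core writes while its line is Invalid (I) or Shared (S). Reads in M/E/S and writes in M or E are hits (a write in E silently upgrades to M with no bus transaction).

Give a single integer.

Op 1: C2 write [C2 write: invalidate none -> C2=M] -> [I,I,M,I] [MISS #1: write from I]
Op 2: C3 write [C3 write: invalidate ['C2=M'] -> C3=M] -> [I,I,I,M] [MISS #2: write from I]
Op 3: C0 read [C0 read from I: others=['C3=M'] -> C0=S, others downsized to S] -> [S,I,I,S] [MISS #3: read from I]
Op 4: C1 read [C1 read from I: others=['C0=S', 'C3=S'] -> C1=S, others downsized to S] -> [S,S,I,S] [MISS #4: read from I]
Op 5: C0 read [C0 read: already in S, no change] -> [S,S,I,S] [hit: read from S]
Op 6: C1 write [C1 write: invalidate ['C0=S', 'C3=S'] -> C1=M] -> [I,M,I,I] [MISS #5: write from S]

Answer: 5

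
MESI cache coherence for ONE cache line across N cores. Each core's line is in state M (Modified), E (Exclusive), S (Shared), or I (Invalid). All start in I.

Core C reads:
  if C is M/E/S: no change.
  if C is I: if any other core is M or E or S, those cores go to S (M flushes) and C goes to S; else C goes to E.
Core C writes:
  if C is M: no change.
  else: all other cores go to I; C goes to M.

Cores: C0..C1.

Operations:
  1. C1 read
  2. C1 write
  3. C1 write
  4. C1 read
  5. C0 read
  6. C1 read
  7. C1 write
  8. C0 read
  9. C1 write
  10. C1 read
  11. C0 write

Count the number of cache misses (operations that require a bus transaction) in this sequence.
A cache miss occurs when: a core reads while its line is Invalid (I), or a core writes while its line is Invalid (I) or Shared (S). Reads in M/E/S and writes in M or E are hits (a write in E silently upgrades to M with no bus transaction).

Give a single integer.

Answer: 6

Derivation:
Op 1: C1 read [C1 read from I: no other sharers -> C1=E (exclusive)] -> [I,E] [MISS #1: read from I]
Op 2: C1 write [C1 write: invalidate none -> C1=M] -> [I,M] [hit: write from E is a silent E->M upgrade, no bus transaction]
Op 3: C1 write [C1 write: already M (modified), no change] -> [I,M] [hit: write from M]
Op 4: C1 read [C1 read: already in M, no change] -> [I,M] [hit: read from M]
Op 5: C0 read [C0 read from I: others=['C1=M'] -> C0=S, others downsized to S] -> [S,S] [MISS #2: read from I]
Op 6: C1 read [C1 read: already in S, no change] -> [S,S] [hit: read from S]
Op 7: C1 write [C1 write: invalidate ['C0=S'] -> C1=M] -> [I,M] [MISS #3: write from S]
Op 8: C0 read [C0 read from I: others=['C1=M'] -> C0=S, others downsized to S] -> [S,S] [MISS #4: read from I]
Op 9: C1 write [C1 write: invalidate ['C0=S'] -> C1=M] -> [I,M] [MISS #5: write from S]
Op 10: C1 read [C1 read: already in M, no change] -> [I,M] [hit: read from M]
Op 11: C0 write [C0 write: invalidate ['C1=M'] -> C0=M] -> [M,I] [MISS #6: write from I]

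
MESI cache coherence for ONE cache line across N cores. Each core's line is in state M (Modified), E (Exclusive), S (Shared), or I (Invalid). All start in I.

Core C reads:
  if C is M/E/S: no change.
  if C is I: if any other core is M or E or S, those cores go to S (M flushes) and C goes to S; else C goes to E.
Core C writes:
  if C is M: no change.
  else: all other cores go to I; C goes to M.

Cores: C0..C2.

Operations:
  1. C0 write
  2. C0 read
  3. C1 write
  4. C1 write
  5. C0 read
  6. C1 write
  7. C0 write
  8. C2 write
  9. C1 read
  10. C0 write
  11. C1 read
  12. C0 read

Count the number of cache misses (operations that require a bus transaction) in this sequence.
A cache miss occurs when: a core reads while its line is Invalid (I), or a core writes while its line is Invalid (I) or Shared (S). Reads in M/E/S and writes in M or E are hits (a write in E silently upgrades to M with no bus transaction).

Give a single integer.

Op 1: C0 write [C0 write: invalidate none -> C0=M] -> [M,I,I] [MISS #1: write from I]
Op 2: C0 read [C0 read: already in M, no change] -> [M,I,I] [hit: read from M]
Op 3: C1 write [C1 write: invalidate ['C0=M'] -> C1=M] -> [I,M,I] [MISS #2: write from I]
Op 4: C1 write [C1 write: already M (modified), no change] -> [I,M,I] [hit: write from M]
Op 5: C0 read [C0 read from I: others=['C1=M'] -> C0=S, others downsized to S] -> [S,S,I] [MISS #3: read from I]
Op 6: C1 write [C1 write: invalidate ['C0=S'] -> C1=M] -> [I,M,I] [MISS #4: write from S]
Op 7: C0 write [C0 write: invalidate ['C1=M'] -> C0=M] -> [M,I,I] [MISS #5: write from I]
Op 8: C2 write [C2 write: invalidate ['C0=M'] -> C2=M] -> [I,I,M] [MISS #6: write from I]
Op 9: C1 read [C1 read from I: others=['C2=M'] -> C1=S, others downsized to S] -> [I,S,S] [MISS #7: read from I]
Op 10: C0 write [C0 write: invalidate ['C1=S', 'C2=S'] -> C0=M] -> [M,I,I] [MISS #8: write from I]
Op 11: C1 read [C1 read from I: others=['C0=M'] -> C1=S, others downsized to S] -> [S,S,I] [MISS #9: read from I]
Op 12: C0 read [C0 read: already in S, no change] -> [S,S,I] [hit: read from S]

Answer: 9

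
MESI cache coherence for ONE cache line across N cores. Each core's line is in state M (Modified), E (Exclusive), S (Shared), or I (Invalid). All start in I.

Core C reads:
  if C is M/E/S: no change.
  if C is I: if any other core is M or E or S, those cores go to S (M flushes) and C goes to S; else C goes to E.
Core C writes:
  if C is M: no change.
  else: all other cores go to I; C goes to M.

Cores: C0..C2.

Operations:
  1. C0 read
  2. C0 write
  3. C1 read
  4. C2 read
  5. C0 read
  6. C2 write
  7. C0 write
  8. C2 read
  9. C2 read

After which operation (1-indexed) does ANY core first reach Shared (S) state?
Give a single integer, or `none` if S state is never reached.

Answer: 3

Derivation:
Op 1: C0 read [C0 read from I: no other sharers -> C0=E (exclusive)] -> [E,I,I]
Op 2: C0 write [C0 write: invalidate none -> C0=M] -> [M,I,I]
Op 3: C1 read [C1 read from I: others=['C0=M'] -> C1=S, others downsized to S] -> [S,S,I]
  -> First S state at op 3; remaining ops need not be traced.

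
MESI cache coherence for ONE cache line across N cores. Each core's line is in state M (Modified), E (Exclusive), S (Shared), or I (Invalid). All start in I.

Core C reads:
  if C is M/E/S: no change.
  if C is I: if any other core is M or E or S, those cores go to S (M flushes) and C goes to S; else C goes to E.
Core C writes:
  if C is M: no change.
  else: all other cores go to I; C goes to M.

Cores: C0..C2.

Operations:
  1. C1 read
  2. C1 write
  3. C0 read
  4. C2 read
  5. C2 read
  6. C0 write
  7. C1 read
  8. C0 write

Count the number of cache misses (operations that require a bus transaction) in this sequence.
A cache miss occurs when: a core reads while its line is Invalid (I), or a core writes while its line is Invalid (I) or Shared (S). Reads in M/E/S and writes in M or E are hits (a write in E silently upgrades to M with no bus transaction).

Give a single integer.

Op 1: C1 read [C1 read from I: no other sharers -> C1=E (exclusive)] -> [I,E,I] [MISS #1: read from I]
Op 2: C1 write [C1 write: invalidate none -> C1=M] -> [I,M,I] [hit: write from E is a silent E->M upgrade, no bus transaction]
Op 3: C0 read [C0 read from I: others=['C1=M'] -> C0=S, others downsized to S] -> [S,S,I] [MISS #2: read from I]
Op 4: C2 read [C2 read from I: others=['C0=S', 'C1=S'] -> C2=S, others downsized to S] -> [S,S,S] [MISS #3: read from I]
Op 5: C2 read [C2 read: already in S, no change] -> [S,S,S] [hit: read from S]
Op 6: C0 write [C0 write: invalidate ['C1=S', 'C2=S'] -> C0=M] -> [M,I,I] [MISS #4: write from S]
Op 7: C1 read [C1 read from I: others=['C0=M'] -> C1=S, others downsized to S] -> [S,S,I] [MISS #5: read from I]
Op 8: C0 write [C0 write: invalidate ['C1=S'] -> C0=M] -> [M,I,I] [MISS #6: write from S]

Answer: 6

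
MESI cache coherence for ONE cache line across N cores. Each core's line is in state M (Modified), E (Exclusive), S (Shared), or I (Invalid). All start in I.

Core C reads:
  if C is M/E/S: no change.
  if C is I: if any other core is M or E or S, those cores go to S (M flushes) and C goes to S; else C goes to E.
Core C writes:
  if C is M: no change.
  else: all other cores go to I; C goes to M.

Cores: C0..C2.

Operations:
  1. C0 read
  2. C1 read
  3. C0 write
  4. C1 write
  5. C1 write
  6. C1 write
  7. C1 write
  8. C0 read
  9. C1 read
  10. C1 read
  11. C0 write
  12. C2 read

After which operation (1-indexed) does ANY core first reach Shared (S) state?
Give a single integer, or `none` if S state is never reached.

Answer: 2

Derivation:
Op 1: C0 read [C0 read from I: no other sharers -> C0=E (exclusive)] -> [E,I,I]
Op 2: C1 read [C1 read from I: others=['C0=E'] -> C1=S, others downsized to S] -> [S,S,I]
  -> First S state at op 2; remaining ops need not be traced.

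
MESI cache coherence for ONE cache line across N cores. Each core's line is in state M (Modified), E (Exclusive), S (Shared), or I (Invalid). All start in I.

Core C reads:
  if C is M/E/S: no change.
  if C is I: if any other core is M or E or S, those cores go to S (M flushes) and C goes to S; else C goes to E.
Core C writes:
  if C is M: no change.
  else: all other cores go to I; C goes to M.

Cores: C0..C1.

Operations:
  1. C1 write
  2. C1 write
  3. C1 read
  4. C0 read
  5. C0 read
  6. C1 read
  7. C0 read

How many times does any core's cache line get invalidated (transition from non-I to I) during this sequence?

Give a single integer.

Answer: 0

Derivation:
Op 1: C1 write [C1 write: invalidate none -> C1=M] -> [I,M] (invalidations this op: 0; running total: 0)
Op 2: C1 write [C1 write: already M (modified), no change] -> [I,M] (invalidations this op: 0; running total: 0)
Op 3: C1 read [C1 read: already in M, no change] -> [I,M] (invalidations this op: 0; running total: 0)
Op 4: C0 read [C0 read from I: others=['C1=M'] -> C0=S, others downsized to S] -> [S,S] (invalidations this op: 0; running total: 0)
Op 5: C0 read [C0 read: already in S, no change] -> [S,S] (invalidations this op: 0; running total: 0)
Op 6: C1 read [C1 read: already in S, no change] -> [S,S] (invalidations this op: 0; running total: 0)
Op 7: C0 read [C0 read: already in S, no change] -> [S,S] (invalidations this op: 0; running total: 0)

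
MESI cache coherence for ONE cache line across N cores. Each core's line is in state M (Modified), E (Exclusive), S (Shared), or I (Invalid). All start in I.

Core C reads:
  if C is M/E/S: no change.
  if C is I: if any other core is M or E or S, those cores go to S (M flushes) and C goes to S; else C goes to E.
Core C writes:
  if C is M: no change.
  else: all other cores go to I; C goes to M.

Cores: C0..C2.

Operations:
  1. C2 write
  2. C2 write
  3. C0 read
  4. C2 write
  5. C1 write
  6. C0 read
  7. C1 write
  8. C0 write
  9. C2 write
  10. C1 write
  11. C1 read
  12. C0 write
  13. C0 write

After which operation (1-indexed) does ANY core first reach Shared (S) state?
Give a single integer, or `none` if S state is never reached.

Op 1: C2 write [C2 write: invalidate none -> C2=M] -> [I,I,M]
Op 2: C2 write [C2 write: already M (modified), no change] -> [I,I,M]
Op 3: C0 read [C0 read from I: others=['C2=M'] -> C0=S, others downsized to S] -> [S,I,S]
  -> First S state at op 3; remaining ops need not be traced.

Answer: 3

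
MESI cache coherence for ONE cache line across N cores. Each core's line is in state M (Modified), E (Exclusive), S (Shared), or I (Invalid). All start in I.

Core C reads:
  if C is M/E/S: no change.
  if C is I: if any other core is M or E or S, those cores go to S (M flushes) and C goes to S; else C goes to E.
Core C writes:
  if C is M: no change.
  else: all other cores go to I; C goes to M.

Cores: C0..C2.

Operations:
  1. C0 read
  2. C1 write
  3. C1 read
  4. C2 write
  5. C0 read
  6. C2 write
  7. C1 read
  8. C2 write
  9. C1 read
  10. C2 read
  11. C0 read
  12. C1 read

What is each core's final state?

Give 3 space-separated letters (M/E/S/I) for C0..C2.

Answer: S S S

Derivation:
Op 1: C0 read [C0 read from I: no other sharers -> C0=E (exclusive)] -> [E,I,I]
Op 2: C1 write [C1 write: invalidate ['C0=E'] -> C1=M] -> [I,M,I]
Op 3: C1 read [C1 read: already in M, no change] -> [I,M,I]
Op 4: C2 write [C2 write: invalidate ['C1=M'] -> C2=M] -> [I,I,M]
Op 5: C0 read [C0 read from I: others=['C2=M'] -> C0=S, others downsized to S] -> [S,I,S]
Op 6: C2 write [C2 write: invalidate ['C0=S'] -> C2=M] -> [I,I,M]
Op 7: C1 read [C1 read from I: others=['C2=M'] -> C1=S, others downsized to S] -> [I,S,S]
Op 8: C2 write [C2 write: invalidate ['C1=S'] -> C2=M] -> [I,I,M]
Op 9: C1 read [C1 read from I: others=['C2=M'] -> C1=S, others downsized to S] -> [I,S,S]
Op 10: C2 read [C2 read: already in S, no change] -> [I,S,S]
Op 11: C0 read [C0 read from I: others=['C1=S', 'C2=S'] -> C0=S, others downsized to S] -> [S,S,S]
Op 12: C1 read [C1 read: already in S, no change] -> [S,S,S]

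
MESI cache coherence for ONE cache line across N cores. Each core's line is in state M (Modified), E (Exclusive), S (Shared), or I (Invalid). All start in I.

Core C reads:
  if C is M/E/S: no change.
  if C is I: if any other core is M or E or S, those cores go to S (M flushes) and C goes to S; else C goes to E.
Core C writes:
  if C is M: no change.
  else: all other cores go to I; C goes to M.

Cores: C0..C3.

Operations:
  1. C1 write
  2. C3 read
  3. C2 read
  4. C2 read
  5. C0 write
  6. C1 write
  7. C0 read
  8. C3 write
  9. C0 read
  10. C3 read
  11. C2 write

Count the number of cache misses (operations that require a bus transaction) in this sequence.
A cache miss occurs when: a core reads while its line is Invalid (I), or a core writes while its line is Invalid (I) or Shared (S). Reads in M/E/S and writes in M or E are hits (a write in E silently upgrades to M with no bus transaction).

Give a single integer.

Op 1: C1 write [C1 write: invalidate none -> C1=M] -> [I,M,I,I] [MISS #1: write from I]
Op 2: C3 read [C3 read from I: others=['C1=M'] -> C3=S, others downsized to S] -> [I,S,I,S] [MISS #2: read from I]
Op 3: C2 read [C2 read from I: others=['C1=S', 'C3=S'] -> C2=S, others downsized to S] -> [I,S,S,S] [MISS #3: read from I]
Op 4: C2 read [C2 read: already in S, no change] -> [I,S,S,S] [hit: read from S]
Op 5: C0 write [C0 write: invalidate ['C1=S', 'C2=S', 'C3=S'] -> C0=M] -> [M,I,I,I] [MISS #4: write from I]
Op 6: C1 write [C1 write: invalidate ['C0=M'] -> C1=M] -> [I,M,I,I] [MISS #5: write from I]
Op 7: C0 read [C0 read from I: others=['C1=M'] -> C0=S, others downsized to S] -> [S,S,I,I] [MISS #6: read from I]
Op 8: C3 write [C3 write: invalidate ['C0=S', 'C1=S'] -> C3=M] -> [I,I,I,M] [MISS #7: write from I]
Op 9: C0 read [C0 read from I: others=['C3=M'] -> C0=S, others downsized to S] -> [S,I,I,S] [MISS #8: read from I]
Op 10: C3 read [C3 read: already in S, no change] -> [S,I,I,S] [hit: read from S]
Op 11: C2 write [C2 write: invalidate ['C0=S', 'C3=S'] -> C2=M] -> [I,I,M,I] [MISS #9: write from I]

Answer: 9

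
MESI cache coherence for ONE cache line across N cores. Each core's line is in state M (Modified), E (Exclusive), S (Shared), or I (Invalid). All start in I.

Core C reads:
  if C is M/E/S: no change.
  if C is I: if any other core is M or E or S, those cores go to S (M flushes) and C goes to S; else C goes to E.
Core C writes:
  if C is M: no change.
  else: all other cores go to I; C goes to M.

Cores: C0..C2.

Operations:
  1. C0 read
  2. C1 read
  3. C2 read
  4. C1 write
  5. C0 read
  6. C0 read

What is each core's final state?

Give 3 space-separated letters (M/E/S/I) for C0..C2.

Answer: S S I

Derivation:
Op 1: C0 read [C0 read from I: no other sharers -> C0=E (exclusive)] -> [E,I,I]
Op 2: C1 read [C1 read from I: others=['C0=E'] -> C1=S, others downsized to S] -> [S,S,I]
Op 3: C2 read [C2 read from I: others=['C0=S', 'C1=S'] -> C2=S, others downsized to S] -> [S,S,S]
Op 4: C1 write [C1 write: invalidate ['C0=S', 'C2=S'] -> C1=M] -> [I,M,I]
Op 5: C0 read [C0 read from I: others=['C1=M'] -> C0=S, others downsized to S] -> [S,S,I]
Op 6: C0 read [C0 read: already in S, no change] -> [S,S,I]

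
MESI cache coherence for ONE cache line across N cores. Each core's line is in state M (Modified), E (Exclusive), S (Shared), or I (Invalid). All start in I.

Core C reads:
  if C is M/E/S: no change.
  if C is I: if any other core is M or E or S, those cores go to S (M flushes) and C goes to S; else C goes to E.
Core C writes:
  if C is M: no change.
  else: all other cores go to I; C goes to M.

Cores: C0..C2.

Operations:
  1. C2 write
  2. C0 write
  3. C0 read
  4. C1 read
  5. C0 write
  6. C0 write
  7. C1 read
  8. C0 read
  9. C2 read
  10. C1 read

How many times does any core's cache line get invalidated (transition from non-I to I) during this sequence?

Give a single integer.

Op 1: C2 write [C2 write: invalidate none -> C2=M] -> [I,I,M] (invalidations this op: 0; running total: 0)
Op 2: C0 write [C0 write: invalidate ['C2=M'] -> C0=M] -> [M,I,I] (invalidations this op: 1; running total: 1)
Op 3: C0 read [C0 read: already in M, no change] -> [M,I,I] (invalidations this op: 0; running total: 1)
Op 4: C1 read [C1 read from I: others=['C0=M'] -> C1=S, others downsized to S] -> [S,S,I] (invalidations this op: 0; running total: 1)
Op 5: C0 write [C0 write: invalidate ['C1=S'] -> C0=M] -> [M,I,I] (invalidations this op: 1; running total: 2)
Op 6: C0 write [C0 write: already M (modified), no change] -> [M,I,I] (invalidations this op: 0; running total: 2)
Op 7: C1 read [C1 read from I: others=['C0=M'] -> C1=S, others downsized to S] -> [S,S,I] (invalidations this op: 0; running total: 2)
Op 8: C0 read [C0 read: already in S, no change] -> [S,S,I] (invalidations this op: 0; running total: 2)
Op 9: C2 read [C2 read from I: others=['C0=S', 'C1=S'] -> C2=S, others downsized to S] -> [S,S,S] (invalidations this op: 0; running total: 2)
Op 10: C1 read [C1 read: already in S, no change] -> [S,S,S] (invalidations this op: 0; running total: 2)

Answer: 2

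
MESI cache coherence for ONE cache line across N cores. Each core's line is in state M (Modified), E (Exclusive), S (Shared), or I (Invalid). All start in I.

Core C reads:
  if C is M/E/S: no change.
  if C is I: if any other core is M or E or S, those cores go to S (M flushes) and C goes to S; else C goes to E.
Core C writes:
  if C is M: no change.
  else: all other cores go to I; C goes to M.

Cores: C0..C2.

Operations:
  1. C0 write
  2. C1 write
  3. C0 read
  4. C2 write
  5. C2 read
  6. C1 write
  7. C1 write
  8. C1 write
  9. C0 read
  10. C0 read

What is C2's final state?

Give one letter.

Op 1: C0 write [C0 write: invalidate none -> C0=M] -> [M,I,I]
Op 2: C1 write [C1 write: invalidate ['C0=M'] -> C1=M] -> [I,M,I]
Op 3: C0 read [C0 read from I: others=['C1=M'] -> C0=S, others downsized to S] -> [S,S,I]
Op 4: C2 write [C2 write: invalidate ['C0=S', 'C1=S'] -> C2=M] -> [I,I,M]
Op 5: C2 read [C2 read: already in M, no change] -> [I,I,M]
Op 6: C1 write [C1 write: invalidate ['C2=M'] -> C1=M] -> [I,M,I]
Op 7: C1 write [C1 write: already M (modified), no change] -> [I,M,I]
Op 8: C1 write [C1 write: already M (modified), no change] -> [I,M,I]
Op 9: C0 read [C0 read from I: others=['C1=M'] -> C0=S, others downsized to S] -> [S,S,I]
Op 10: C0 read [C0 read: already in S, no change] -> [S,S,I]

Answer: I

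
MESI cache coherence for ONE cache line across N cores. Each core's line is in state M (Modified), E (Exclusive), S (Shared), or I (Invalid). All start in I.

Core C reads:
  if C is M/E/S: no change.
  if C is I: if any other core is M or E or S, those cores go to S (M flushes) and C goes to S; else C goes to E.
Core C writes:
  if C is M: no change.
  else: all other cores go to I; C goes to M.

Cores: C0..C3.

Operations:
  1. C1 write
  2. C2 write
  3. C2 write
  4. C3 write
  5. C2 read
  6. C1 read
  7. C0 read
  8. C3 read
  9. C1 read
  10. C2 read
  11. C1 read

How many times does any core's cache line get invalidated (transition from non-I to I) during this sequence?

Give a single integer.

Op 1: C1 write [C1 write: invalidate none -> C1=M] -> [I,M,I,I] (invalidations this op: 0; running total: 0)
Op 2: C2 write [C2 write: invalidate ['C1=M'] -> C2=M] -> [I,I,M,I] (invalidations this op: 1; running total: 1)
Op 3: C2 write [C2 write: already M (modified), no change] -> [I,I,M,I] (invalidations this op: 0; running total: 1)
Op 4: C3 write [C3 write: invalidate ['C2=M'] -> C3=M] -> [I,I,I,M] (invalidations this op: 1; running total: 2)
Op 5: C2 read [C2 read from I: others=['C3=M'] -> C2=S, others downsized to S] -> [I,I,S,S] (invalidations this op: 0; running total: 2)
Op 6: C1 read [C1 read from I: others=['C2=S', 'C3=S'] -> C1=S, others downsized to S] -> [I,S,S,S] (invalidations this op: 0; running total: 2)
Op 7: C0 read [C0 read from I: others=['C1=S', 'C2=S', 'C3=S'] -> C0=S, others downsized to S] -> [S,S,S,S] (invalidations this op: 0; running total: 2)
Op 8: C3 read [C3 read: already in S, no change] -> [S,S,S,S] (invalidations this op: 0; running total: 2)
Op 9: C1 read [C1 read: already in S, no change] -> [S,S,S,S] (invalidations this op: 0; running total: 2)
Op 10: C2 read [C2 read: already in S, no change] -> [S,S,S,S] (invalidations this op: 0; running total: 2)
Op 11: C1 read [C1 read: already in S, no change] -> [S,S,S,S] (invalidations this op: 0; running total: 2)

Answer: 2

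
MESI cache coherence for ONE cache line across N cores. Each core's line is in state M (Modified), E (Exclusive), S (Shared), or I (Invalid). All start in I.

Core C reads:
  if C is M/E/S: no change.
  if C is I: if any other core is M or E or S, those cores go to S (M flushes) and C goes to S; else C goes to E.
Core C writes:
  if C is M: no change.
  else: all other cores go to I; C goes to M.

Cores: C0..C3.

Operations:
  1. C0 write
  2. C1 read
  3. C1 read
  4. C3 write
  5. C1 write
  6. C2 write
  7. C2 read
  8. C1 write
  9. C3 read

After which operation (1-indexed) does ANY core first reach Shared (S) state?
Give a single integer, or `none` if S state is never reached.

Op 1: C0 write [C0 write: invalidate none -> C0=M] -> [M,I,I,I]
Op 2: C1 read [C1 read from I: others=['C0=M'] -> C1=S, others downsized to S] -> [S,S,I,I]
  -> First S state at op 2; remaining ops need not be traced.

Answer: 2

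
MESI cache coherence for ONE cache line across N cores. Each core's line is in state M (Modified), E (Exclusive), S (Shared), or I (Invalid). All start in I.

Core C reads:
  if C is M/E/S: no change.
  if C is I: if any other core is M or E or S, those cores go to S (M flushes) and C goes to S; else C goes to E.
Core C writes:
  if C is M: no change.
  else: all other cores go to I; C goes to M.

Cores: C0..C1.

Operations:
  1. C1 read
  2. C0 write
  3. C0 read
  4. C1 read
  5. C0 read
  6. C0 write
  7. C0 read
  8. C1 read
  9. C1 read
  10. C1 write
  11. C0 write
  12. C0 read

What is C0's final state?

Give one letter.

Op 1: C1 read [C1 read from I: no other sharers -> C1=E (exclusive)] -> [I,E]
Op 2: C0 write [C0 write: invalidate ['C1=E'] -> C0=M] -> [M,I]
Op 3: C0 read [C0 read: already in M, no change] -> [M,I]
Op 4: C1 read [C1 read from I: others=['C0=M'] -> C1=S, others downsized to S] -> [S,S]
Op 5: C0 read [C0 read: already in S, no change] -> [S,S]
Op 6: C0 write [C0 write: invalidate ['C1=S'] -> C0=M] -> [M,I]
Op 7: C0 read [C0 read: already in M, no change] -> [M,I]
Op 8: C1 read [C1 read from I: others=['C0=M'] -> C1=S, others downsized to S] -> [S,S]
Op 9: C1 read [C1 read: already in S, no change] -> [S,S]
Op 10: C1 write [C1 write: invalidate ['C0=S'] -> C1=M] -> [I,M]
Op 11: C0 write [C0 write: invalidate ['C1=M'] -> C0=M] -> [M,I]
Op 12: C0 read [C0 read: already in M, no change] -> [M,I]

Answer: M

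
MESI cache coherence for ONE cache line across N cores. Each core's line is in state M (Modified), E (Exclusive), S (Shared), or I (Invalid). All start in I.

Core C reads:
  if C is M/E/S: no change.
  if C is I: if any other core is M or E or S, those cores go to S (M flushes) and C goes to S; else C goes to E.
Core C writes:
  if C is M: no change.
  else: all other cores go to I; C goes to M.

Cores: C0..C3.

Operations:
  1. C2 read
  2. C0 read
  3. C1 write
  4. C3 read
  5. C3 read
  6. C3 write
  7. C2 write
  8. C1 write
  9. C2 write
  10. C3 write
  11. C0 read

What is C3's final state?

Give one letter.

Answer: S

Derivation:
Op 1: C2 read [C2 read from I: no other sharers -> C2=E (exclusive)] -> [I,I,E,I]
Op 2: C0 read [C0 read from I: others=['C2=E'] -> C0=S, others downsized to S] -> [S,I,S,I]
Op 3: C1 write [C1 write: invalidate ['C0=S', 'C2=S'] -> C1=M] -> [I,M,I,I]
Op 4: C3 read [C3 read from I: others=['C1=M'] -> C3=S, others downsized to S] -> [I,S,I,S]
Op 5: C3 read [C3 read: already in S, no change] -> [I,S,I,S]
Op 6: C3 write [C3 write: invalidate ['C1=S'] -> C3=M] -> [I,I,I,M]
Op 7: C2 write [C2 write: invalidate ['C3=M'] -> C2=M] -> [I,I,M,I]
Op 8: C1 write [C1 write: invalidate ['C2=M'] -> C1=M] -> [I,M,I,I]
Op 9: C2 write [C2 write: invalidate ['C1=M'] -> C2=M] -> [I,I,M,I]
Op 10: C3 write [C3 write: invalidate ['C2=M'] -> C3=M] -> [I,I,I,M]
Op 11: C0 read [C0 read from I: others=['C3=M'] -> C0=S, others downsized to S] -> [S,I,I,S]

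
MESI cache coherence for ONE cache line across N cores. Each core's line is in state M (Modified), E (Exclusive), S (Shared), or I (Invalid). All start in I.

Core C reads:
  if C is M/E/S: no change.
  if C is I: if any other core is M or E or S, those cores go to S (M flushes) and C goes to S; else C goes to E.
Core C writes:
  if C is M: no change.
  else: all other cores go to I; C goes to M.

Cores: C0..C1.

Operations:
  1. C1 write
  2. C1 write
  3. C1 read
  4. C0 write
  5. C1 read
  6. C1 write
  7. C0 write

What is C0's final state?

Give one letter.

Answer: M

Derivation:
Op 1: C1 write [C1 write: invalidate none -> C1=M] -> [I,M]
Op 2: C1 write [C1 write: already M (modified), no change] -> [I,M]
Op 3: C1 read [C1 read: already in M, no change] -> [I,M]
Op 4: C0 write [C0 write: invalidate ['C1=M'] -> C0=M] -> [M,I]
Op 5: C1 read [C1 read from I: others=['C0=M'] -> C1=S, others downsized to S] -> [S,S]
Op 6: C1 write [C1 write: invalidate ['C0=S'] -> C1=M] -> [I,M]
Op 7: C0 write [C0 write: invalidate ['C1=M'] -> C0=M] -> [M,I]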